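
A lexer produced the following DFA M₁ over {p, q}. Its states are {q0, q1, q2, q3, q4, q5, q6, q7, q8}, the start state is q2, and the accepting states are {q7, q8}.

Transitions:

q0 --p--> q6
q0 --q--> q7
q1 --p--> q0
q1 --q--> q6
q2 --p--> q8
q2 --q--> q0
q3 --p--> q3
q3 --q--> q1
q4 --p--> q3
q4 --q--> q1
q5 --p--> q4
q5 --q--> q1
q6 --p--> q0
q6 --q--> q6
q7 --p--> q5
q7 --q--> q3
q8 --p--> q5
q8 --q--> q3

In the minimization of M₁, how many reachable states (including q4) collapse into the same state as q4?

Start with accepting vs non-accepting: {q7,q8} | {q0,q1,q2,q3,q4,q5,q6}.
On input p, block {q0,q1,q2,q3,q4,q5,q6} splits into {q0,q1,q3,q4,q5,q6} and {q2}.
Refine {q0,q1,q3,q4,q5,q6} on symbol q: members go to different blocks, giving {q1,q3,q4,q5,q6} and {q0}.
Split {q1,q3,q4,q5,q6} by δ(·,p) → {q3,q4,q5} and {q1,q6}.
The partition is now stable with 5 blocks: {q7,q8} | {q3,q4,q5} | {q2} | {q0} | {q1,q6}.
State q4 belongs to the block {q3,q4,q5}, which has 3 states.

3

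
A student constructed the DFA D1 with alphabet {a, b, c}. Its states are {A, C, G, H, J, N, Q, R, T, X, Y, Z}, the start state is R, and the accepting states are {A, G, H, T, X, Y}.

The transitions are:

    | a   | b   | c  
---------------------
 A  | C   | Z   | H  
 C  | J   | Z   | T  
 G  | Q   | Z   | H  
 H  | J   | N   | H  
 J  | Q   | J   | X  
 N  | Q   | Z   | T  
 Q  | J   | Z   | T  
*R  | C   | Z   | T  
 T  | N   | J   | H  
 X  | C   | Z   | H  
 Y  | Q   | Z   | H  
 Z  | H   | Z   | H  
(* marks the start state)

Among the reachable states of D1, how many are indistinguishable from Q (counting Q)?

2

Reachable states from the start: {C,H,J,N,Q,R,T,X,Z}. Unreachable: {A,G,Y} — drop them.
P0 = {H,T,X} | {C,J,N,Q,R,Z}.
Split {C,J,N,Q,R,Z} by δ(·,a) → {C,J,N,Q,R} and {Z}.
Refine {H,T,X} on symbol b: members go to different blocks, giving {H,T} and {X}.
Split {C,J,N,Q,R} by δ(·,b) → {C,N,Q,R} and {J}.
Refine {H,T} on symbol a: members go to different blocks, giving {T} and {H}.
Split {C,N,Q,R} by δ(·,a) → {N,R} and {C,Q}.
No further refinement is possible. Final partition (7 blocks): {T} | {N,R} | {Z} | {X} | {J} | {H} | {C,Q}.
The equivalence class containing Q is {C,Q}, of size 2.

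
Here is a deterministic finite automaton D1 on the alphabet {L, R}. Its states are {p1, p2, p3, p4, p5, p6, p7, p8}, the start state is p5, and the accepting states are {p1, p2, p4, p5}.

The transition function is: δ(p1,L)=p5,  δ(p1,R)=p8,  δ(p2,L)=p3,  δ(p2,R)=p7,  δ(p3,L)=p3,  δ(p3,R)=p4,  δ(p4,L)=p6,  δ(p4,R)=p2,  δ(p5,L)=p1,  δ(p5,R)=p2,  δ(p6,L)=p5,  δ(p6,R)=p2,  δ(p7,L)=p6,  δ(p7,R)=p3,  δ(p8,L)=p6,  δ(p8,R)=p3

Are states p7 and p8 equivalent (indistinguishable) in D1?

Yes

All states are reachable from the start state.
P0 = {p1,p2,p4,p5} | {p3,p6,p7,p8}.
Split {p1,p2,p4,p5} by δ(·,L) → {p1,p5} and {p2,p4}.
Refine {p1,p5} on symbol R: members go to different blocks, giving {p1} and {p5}.
Refine {p3,p6,p7,p8} on symbol L: members go to different blocks, giving {p3,p7,p8} and {p6}.
On input L, block {p3,p7,p8} splits into {p7,p8} and {p3}.
On input L, block {p2,p4} splits into {p2} and {p4}.
Stable partition: {p1} | {p7,p8} | {p2} | {p5} | {p6} | {p3} | {p4} — 7 equivalence classes.
p7 and p8 lie in the same block of the stable partition, so they are equivalent — no string distinguishes them.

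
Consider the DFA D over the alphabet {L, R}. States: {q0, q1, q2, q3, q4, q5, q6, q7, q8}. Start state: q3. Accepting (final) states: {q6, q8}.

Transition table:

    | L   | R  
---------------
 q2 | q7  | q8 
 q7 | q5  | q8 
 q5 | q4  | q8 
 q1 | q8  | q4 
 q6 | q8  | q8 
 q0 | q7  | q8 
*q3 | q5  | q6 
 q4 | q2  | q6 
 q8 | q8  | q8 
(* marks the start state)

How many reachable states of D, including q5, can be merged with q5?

States {q0,q1} cannot be reached from the start state, so discard them.
Initial partition by acceptance: {q6,q8} | {q2,q3,q4,q5,q7}.
The partition is now stable with 2 blocks: {q6,q8} | {q2,q3,q4,q5,q7}.
State q5 belongs to the block {q2,q3,q4,q5,q7}, which has 5 states.

5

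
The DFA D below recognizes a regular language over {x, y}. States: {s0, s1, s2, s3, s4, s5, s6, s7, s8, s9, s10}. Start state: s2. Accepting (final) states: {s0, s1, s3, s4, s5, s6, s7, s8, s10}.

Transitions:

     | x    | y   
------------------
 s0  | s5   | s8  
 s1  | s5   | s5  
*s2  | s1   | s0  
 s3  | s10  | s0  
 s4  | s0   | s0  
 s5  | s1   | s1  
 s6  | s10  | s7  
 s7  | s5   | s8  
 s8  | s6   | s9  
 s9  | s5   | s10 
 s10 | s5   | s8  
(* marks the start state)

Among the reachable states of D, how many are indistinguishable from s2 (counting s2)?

2

Reachable states from the start: {s0,s1,s2,s5,s6,s7,s8,s9,s10}. Unreachable: {s3,s4} — drop them.
P0 = {s0,s1,s5,s6,s7,s8,s10} | {s2,s9}.
On input y, block {s0,s1,s5,s6,s7,s8,s10} splits into {s0,s1,s5,s6,s7,s10} and {s8}.
On input y, block {s0,s1,s5,s6,s7,s10} splits into {s0,s7,s10} and {s1,s5,s6}.
Refine {s1,s5,s6} on symbol x: members go to different blocks, giving {s1,s5} and {s6}.
Stable partition: {s0,s7,s10} | {s2,s9} | {s8} | {s1,s5} | {s6} — 5 equivalence classes.
The equivalence class containing s2 is {s2,s9}, of size 2.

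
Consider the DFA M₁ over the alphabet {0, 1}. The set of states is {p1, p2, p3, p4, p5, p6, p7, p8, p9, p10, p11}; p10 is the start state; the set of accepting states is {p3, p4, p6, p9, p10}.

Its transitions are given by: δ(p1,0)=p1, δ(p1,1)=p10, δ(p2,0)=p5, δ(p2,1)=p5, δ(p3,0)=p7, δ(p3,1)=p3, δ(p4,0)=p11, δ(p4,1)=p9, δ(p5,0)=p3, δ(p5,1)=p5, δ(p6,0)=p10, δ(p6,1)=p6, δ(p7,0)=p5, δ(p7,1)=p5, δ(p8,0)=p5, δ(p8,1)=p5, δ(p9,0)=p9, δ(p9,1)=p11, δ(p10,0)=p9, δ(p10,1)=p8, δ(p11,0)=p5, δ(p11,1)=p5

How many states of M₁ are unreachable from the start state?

BFS from p10 reaches {p3, p5, p7, p8, p9, p10, p11}; the 4 state(s) p1, p2, p4, p6 are never visited.

4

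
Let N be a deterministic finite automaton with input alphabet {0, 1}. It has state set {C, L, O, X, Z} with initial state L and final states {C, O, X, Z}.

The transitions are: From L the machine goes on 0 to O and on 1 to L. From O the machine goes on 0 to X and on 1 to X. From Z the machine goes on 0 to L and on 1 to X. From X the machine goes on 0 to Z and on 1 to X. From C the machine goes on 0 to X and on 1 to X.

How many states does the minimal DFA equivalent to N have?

States {C} cannot be reached from the start state, so discard them.
Start with accepting vs non-accepting: {O,X,Z} | {L}.
Refine {O,X,Z} on symbol 0: members go to different blocks, giving {O,X} and {Z}.
Refine {O,X} on symbol 0: members go to different blocks, giving {O} and {X}.
The partition is now stable with 4 blocks: {O} | {L} | {Z} | {X}.

4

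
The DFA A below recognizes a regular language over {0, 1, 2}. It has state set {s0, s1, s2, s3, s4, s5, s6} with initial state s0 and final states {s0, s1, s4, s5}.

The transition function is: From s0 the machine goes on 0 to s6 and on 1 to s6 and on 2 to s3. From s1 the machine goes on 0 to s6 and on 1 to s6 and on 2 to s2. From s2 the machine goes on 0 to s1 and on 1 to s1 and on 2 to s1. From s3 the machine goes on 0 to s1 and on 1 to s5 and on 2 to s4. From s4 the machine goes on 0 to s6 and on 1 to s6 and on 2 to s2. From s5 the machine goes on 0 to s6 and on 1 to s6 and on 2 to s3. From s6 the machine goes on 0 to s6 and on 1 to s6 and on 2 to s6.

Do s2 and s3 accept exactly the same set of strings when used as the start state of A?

Yes

Initial partition by acceptance: {s0,s1,s4,s5} | {s2,s3,s6}.
On input 0, block {s2,s3,s6} splits into {s2,s3} and {s6}.
The partition is now stable with 3 blocks: {s0,s1,s4,s5} | {s2,s3} | {s6}.
s2 and s3 lie in the same block of the stable partition, so they are equivalent — no string distinguishes them.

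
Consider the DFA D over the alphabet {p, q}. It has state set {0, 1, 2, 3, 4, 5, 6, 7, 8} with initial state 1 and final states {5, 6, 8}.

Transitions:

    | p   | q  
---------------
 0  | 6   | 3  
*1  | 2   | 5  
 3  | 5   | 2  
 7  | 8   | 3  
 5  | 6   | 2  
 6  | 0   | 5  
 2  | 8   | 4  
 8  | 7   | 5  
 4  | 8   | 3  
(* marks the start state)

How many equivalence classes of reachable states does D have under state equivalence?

6

All states are reachable from the start state.
Initial partition by acceptance: {5,6,8} | {0,1,2,3,4,7}.
On input p, block {5,6,8} splits into {6,8} and {5}.
On input p, block {0,1,2,3,4,7} splits into {0,2,4,7} and {1} and {3}.
Split {0,2,4,7} by δ(·,q) → {0,4,7} and {2}.
Stable partition: {6,8} | {0,4,7} | {5} | {1} | {3} | {2} — 6 equivalence classes.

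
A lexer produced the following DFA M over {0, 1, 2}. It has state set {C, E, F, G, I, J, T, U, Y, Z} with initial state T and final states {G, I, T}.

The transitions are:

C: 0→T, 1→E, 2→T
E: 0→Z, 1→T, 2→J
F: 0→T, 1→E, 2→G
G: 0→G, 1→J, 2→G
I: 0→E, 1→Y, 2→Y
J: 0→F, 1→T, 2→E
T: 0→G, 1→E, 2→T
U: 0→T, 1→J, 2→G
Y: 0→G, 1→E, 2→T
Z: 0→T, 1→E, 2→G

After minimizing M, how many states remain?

3

States {C,I,U,Y} cannot be reached from the start state, so discard them.
Initial partition by acceptance: {G,T} | {E,F,J,Z}.
On input 0, block {E,F,J,Z} splits into {F,Z} and {E,J}.
Stable partition: {G,T} | {F,Z} | {E,J} — 3 equivalence classes.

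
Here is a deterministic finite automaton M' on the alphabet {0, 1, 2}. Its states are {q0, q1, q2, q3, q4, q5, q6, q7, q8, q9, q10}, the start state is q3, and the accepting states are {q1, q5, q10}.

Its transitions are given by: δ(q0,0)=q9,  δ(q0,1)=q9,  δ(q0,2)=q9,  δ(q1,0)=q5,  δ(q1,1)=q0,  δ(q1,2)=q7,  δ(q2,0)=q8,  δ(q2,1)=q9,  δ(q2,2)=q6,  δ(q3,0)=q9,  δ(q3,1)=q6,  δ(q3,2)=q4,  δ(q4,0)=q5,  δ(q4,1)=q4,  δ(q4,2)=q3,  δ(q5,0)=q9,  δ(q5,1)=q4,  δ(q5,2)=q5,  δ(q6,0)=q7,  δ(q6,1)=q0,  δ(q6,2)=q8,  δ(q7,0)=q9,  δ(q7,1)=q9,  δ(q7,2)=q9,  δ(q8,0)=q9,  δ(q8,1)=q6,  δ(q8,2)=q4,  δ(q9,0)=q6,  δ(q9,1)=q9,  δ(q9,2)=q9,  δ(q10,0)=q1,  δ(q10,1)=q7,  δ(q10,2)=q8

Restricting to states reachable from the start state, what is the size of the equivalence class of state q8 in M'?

2

States {q1,q2,q10} cannot be reached from the start state, so discard them.
Initial partition by acceptance: {q5} | {q0,q3,q4,q6,q7,q8,q9}.
Refine {q0,q3,q4,q6,q7,q8,q9} on symbol 0: members go to different blocks, giving {q0,q3,q6,q7,q8,q9} and {q4}.
Split {q0,q3,q6,q7,q8,q9} by δ(·,2) → {q0,q6,q7,q9} and {q3,q8}.
On input 2, block {q0,q6,q7,q9} splits into {q0,q7,q9} and {q6}.
On input 0, block {q0,q7,q9} splits into {q0,q7} and {q9}.
The partition is now stable with 6 blocks: {q5} | {q0,q7} | {q4} | {q3,q8} | {q6} | {q9}.
State q8 belongs to the block {q3,q8}, which has 2 states.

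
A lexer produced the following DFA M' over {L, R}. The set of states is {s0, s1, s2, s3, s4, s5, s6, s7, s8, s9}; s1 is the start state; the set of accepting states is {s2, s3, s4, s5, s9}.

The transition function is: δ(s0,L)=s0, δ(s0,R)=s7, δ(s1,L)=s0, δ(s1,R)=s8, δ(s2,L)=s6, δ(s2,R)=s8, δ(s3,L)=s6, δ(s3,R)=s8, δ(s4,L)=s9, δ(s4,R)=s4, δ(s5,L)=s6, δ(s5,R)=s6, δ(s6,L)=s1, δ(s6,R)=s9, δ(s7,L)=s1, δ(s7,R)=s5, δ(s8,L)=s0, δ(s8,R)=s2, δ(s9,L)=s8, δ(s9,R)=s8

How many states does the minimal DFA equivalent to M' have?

3

States {s3,s4} cannot be reached from the start state, so discard them.
P0 = {s2,s5,s9} | {s0,s1,s6,s7,s8}.
Refine {s0,s1,s6,s7,s8} on symbol R: members go to different blocks, giving {s6,s7,s8} and {s0,s1}.
The partition is now stable with 3 blocks: {s2,s5,s9} | {s6,s7,s8} | {s0,s1}.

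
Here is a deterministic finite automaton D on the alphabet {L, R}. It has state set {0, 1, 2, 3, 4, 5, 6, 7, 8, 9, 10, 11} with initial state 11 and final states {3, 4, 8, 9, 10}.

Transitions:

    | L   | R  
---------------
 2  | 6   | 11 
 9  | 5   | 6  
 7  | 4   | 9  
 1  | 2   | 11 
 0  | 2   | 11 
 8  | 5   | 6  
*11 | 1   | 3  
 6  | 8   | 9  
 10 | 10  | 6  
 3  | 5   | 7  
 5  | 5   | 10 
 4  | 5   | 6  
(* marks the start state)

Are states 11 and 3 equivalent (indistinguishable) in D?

Reachable states from the start: {1,2,3,4,5,6,7,8,9,10,11}. Unreachable: {0} — drop them.
Start with accepting vs non-accepting: {3,4,8,9,10} | {1,2,5,6,7,11}.
Refine {3,4,8,9,10} on symbol L: members go to different blocks, giving {3,4,8,9} and {10}.
Refine {1,2,5,6,7,11} on symbol L: members go to different blocks, giving {1,2,5,11} and {6,7}.
On input L, block {1,2,5,11} splits into {1,5,11} and {2}.
Refine {1,5,11} on symbol L: members go to different blocks, giving {5,11} and {1}.
Refine {5,11} on symbol L: members go to different blocks, giving {5} and {11}.
No further refinement is possible. Final partition (7 blocks): {3,4,8,9} | {5} | {10} | {6,7} | {2} | {1} | {11}.
11 and 3 end up in different blocks, so they are distinguishable. For instance, the string 'ε' is accepted from only 3.

No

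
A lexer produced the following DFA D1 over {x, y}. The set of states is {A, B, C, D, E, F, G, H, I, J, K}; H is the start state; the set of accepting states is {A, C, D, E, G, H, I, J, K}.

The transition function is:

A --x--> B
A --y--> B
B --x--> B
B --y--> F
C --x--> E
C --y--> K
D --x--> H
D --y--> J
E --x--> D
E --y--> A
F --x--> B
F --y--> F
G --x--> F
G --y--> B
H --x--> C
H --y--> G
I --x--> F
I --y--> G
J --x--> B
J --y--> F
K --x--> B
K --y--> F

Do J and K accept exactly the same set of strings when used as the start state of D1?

First remove the unreachable states {I}; 10 states remain.
Start with accepting vs non-accepting: {A,C,D,E,G,H,J,K} | {B,F}.
On input x, block {A,C,D,E,G,H,J,K} splits into {A,G,J,K} and {C,D,E,H}.
No further refinement is possible. Final partition (3 blocks): {A,G,J,K} | {B,F} | {C,D,E,H}.
J and K lie in the same block of the stable partition, so they are equivalent — no string distinguishes them.

Yes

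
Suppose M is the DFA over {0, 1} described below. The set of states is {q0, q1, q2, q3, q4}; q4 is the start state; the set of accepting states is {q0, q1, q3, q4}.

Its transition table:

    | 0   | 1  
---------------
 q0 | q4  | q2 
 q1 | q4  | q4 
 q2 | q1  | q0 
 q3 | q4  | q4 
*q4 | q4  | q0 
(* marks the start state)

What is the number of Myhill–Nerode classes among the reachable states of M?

4

First remove the unreachable states {q3}; 4 states remain.
Initial partition by acceptance: {q0,q1,q4} | {q2}.
Refine {q0,q1,q4} on symbol 1: members go to different blocks, giving {q1,q4} and {q0}.
On input 1, block {q1,q4} splits into {q1} and {q4}.
Stable partition: {q1} | {q2} | {q0} | {q4} — 4 equivalence classes.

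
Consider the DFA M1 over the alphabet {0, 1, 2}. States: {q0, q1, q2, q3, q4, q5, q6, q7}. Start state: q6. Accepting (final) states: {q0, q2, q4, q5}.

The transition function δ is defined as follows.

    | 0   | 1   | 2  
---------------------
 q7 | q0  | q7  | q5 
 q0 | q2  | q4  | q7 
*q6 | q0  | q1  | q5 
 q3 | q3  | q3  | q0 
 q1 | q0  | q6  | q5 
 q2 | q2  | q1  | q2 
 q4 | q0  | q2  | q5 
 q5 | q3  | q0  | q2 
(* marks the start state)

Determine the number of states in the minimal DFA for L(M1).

6

Start with accepting vs non-accepting: {q0,q2,q4,q5} | {q1,q3,q6,q7}.
Split {q0,q2,q4,q5} by δ(·,0) → {q0,q2,q4} and {q5}.
On input 1, block {q0,q2,q4} splits into {q0,q4} and {q2}.
Refine {q0,q4} on symbol 0: members go to different blocks, giving {q0} and {q4}.
Refine {q1,q3,q6,q7} on symbol 0: members go to different blocks, giving {q1,q6,q7} and {q3}.
No further refinement is possible. Final partition (6 blocks): {q0} | {q1,q6,q7} | {q5} | {q2} | {q4} | {q3}.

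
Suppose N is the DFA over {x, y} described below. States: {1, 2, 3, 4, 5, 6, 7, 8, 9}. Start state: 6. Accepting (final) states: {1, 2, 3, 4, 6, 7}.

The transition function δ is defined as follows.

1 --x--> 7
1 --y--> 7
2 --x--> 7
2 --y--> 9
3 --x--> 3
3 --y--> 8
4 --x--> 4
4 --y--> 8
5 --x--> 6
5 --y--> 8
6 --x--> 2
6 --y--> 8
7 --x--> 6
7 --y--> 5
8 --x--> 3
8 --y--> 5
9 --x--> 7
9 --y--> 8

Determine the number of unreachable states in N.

2

No path from 6 leads to 1, 4; the other 7 states are all reachable.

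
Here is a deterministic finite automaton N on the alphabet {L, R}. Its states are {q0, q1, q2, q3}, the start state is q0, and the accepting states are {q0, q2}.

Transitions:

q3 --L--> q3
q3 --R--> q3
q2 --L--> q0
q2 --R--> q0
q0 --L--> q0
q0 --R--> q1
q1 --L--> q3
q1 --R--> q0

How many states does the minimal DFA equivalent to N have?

3

States {q2} cannot be reached from the start state, so discard them.
Start with accepting vs non-accepting: {q0} | {q1,q3}.
On input R, block {q1,q3} splits into {q1} and {q3}.
The partition is now stable with 3 blocks: {q0} | {q1} | {q3}.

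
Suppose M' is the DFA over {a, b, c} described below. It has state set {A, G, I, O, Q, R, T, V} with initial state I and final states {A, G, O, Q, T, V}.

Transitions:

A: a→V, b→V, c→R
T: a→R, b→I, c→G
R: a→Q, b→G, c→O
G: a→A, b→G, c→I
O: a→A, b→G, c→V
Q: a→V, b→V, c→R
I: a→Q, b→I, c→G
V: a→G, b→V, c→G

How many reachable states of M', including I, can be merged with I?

First remove the unreachable states {T}; 7 states remain.
Initial partition by acceptance: {A,G,O,Q,V} | {I,R}.
Split {A,G,O,Q,V} by δ(·,c) → {A,G,Q} and {O,V}.
Refine {A,G,Q} on symbol a: members go to different blocks, giving {A,Q} and {G}.
Split {I,R} by δ(·,b) → {R} and {I}.
Refine {O,V} on symbol a: members go to different blocks, giving {V} and {O}.
Stable partition: {A,Q} | {R} | {V} | {G} | {I} | {O} — 6 equivalence classes.
The equivalence class containing I is {I}, of size 1.

1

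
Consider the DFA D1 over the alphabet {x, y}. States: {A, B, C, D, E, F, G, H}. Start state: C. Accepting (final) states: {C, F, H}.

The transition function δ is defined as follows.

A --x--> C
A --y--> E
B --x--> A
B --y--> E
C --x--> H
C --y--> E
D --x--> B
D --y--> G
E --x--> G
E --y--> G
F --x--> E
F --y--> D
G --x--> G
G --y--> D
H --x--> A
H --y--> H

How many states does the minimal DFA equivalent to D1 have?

States {F} cannot be reached from the start state, so discard them.
P0 = {C,H} | {A,B,D,E,G}.
Refine {C,H} on symbol x: members go to different blocks, giving {C} and {H}.
On input x, block {A,B,D,E,G} splits into {B,D,E,G} and {A}.
On input x, block {B,D,E,G} splits into {D,E,G} and {B}.
On input x, block {D,E,G} splits into {E,G} and {D}.
Refine {E,G} on symbol y: members go to different blocks, giving {E} and {G}.
The partition is now stable with 7 blocks: {C} | {E} | {H} | {A} | {B} | {D} | {G}.

7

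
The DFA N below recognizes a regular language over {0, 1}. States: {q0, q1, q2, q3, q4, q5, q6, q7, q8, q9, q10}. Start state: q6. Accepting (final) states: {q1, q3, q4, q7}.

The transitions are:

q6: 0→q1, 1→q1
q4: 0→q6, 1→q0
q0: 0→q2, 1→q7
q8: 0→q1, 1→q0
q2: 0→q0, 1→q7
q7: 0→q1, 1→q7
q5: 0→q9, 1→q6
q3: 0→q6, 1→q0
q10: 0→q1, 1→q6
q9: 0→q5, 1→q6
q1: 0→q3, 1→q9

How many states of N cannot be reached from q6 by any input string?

BFS from q6 reaches {q0, q1, q2, q3, q5, q6, q7, q9}; the 3 state(s) q4, q8, q10 are never visited.

3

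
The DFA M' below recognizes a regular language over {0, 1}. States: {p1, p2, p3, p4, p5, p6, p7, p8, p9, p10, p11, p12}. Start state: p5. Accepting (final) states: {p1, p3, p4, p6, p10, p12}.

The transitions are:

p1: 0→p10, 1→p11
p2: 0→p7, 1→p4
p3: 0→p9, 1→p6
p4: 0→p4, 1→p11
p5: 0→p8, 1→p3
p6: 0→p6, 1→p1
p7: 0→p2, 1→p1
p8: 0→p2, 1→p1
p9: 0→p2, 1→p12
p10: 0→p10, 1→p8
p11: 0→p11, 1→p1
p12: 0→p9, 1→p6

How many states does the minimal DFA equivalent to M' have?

P0 = {p1,p3,p4,p6,p10,p12} | {p2,p5,p7,p8,p9,p11}.
On input 0, block {p1,p3,p4,p6,p10,p12} splits into {p1,p4,p6,p10} and {p3,p12}.
Refine {p1,p4,p6,p10} on symbol 1: members go to different blocks, giving {p1,p4,p10} and {p6}.
Refine {p2,p5,p7,p8,p9,p11} on symbol 1: members go to different blocks, giving {p2,p7,p8,p11} and {p5,p9}.
No further refinement is possible. Final partition (5 blocks): {p1,p4,p10} | {p2,p7,p8,p11} | {p3,p12} | {p6} | {p5,p9}.

5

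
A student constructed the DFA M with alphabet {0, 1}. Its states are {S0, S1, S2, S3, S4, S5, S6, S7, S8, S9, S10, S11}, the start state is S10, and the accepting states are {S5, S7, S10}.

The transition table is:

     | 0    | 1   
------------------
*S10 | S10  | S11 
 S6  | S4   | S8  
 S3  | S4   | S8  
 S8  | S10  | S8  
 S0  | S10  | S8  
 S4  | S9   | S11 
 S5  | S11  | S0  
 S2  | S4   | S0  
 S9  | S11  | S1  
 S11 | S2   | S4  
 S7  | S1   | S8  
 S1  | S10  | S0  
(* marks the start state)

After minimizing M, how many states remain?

States {S3,S5,S6,S7} cannot be reached from the start state, so discard them.
Start with accepting vs non-accepting: {S10} | {S0,S1,S2,S4,S8,S9,S11}.
Split {S0,S1,S2,S4,S8,S9,S11} by δ(·,0) → {S2,S4,S9,S11} and {S0,S1,S8}.
Refine {S2,S4,S9,S11} on symbol 1: members go to different blocks, giving {S2,S9} and {S4,S11}.
Stable partition: {S10} | {S2,S9} | {S0,S1,S8} | {S4,S11} — 4 equivalence classes.

4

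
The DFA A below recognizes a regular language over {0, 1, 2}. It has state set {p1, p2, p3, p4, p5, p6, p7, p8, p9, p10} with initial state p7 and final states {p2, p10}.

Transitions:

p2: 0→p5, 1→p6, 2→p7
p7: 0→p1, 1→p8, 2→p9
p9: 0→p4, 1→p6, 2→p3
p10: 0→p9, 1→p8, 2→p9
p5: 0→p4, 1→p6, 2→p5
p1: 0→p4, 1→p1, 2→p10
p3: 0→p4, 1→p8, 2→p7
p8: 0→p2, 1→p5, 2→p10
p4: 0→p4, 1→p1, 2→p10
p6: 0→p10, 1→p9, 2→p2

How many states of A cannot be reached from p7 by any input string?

0

A breadth-first search from the start state visits every state.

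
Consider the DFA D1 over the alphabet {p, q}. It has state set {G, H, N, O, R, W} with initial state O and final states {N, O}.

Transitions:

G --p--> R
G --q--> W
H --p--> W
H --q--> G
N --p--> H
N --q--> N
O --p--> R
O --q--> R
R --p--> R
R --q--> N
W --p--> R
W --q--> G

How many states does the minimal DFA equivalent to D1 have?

All states are reachable from the start state.
Start with accepting vs non-accepting: {N,O} | {G,H,R,W}.
Refine {N,O} on symbol q: members go to different blocks, giving {N} and {O}.
Split {G,H,R,W} by δ(·,q) → {G,H,W} and {R}.
On input p, block {G,H,W} splits into {G,W} and {H}.
No further refinement is possible. Final partition (5 blocks): {N} | {G,W} | {O} | {R} | {H}.

5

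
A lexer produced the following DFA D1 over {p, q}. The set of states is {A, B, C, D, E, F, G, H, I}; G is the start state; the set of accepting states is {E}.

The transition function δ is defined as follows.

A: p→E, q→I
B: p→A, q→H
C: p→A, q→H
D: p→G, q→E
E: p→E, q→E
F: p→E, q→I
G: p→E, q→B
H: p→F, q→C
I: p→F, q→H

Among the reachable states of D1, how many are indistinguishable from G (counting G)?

First remove the unreachable states {D}; 8 states remain.
P0 = {E} | {A,B,C,F,G,H,I}.
Refine {A,B,C,F,G,H,I} on symbol p: members go to different blocks, giving {B,C,H,I} and {A,F,G}.
No further refinement is possible. Final partition (3 blocks): {E} | {B,C,H,I} | {A,F,G}.
State G belongs to the block {A,F,G}, which has 3 states.

3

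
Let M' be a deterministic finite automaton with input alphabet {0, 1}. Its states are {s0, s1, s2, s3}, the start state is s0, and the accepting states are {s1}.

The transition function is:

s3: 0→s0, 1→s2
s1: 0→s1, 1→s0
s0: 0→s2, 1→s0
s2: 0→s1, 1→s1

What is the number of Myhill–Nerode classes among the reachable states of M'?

3

States {s3} cannot be reached from the start state, so discard them.
P0 = {s1} | {s0,s2}.
Refine {s0,s2} on symbol 0: members go to different blocks, giving {s0} and {s2}.
No further refinement is possible. Final partition (3 blocks): {s1} | {s0} | {s2}.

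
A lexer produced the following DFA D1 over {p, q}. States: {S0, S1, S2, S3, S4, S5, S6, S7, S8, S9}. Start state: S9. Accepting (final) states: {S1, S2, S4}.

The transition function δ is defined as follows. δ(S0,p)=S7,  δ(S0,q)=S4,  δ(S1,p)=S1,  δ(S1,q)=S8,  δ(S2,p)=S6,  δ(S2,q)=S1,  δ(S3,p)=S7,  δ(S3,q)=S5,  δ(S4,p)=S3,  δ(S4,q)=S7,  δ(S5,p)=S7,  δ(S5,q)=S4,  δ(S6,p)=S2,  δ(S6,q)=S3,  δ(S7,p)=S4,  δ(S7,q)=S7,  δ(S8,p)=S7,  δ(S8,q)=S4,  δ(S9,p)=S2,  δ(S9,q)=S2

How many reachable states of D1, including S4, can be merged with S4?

States {S0} cannot be reached from the start state, so discard them.
Start with accepting vs non-accepting: {S1,S2,S4} | {S3,S5,S6,S7,S8,S9}.
Split {S1,S2,S4} by δ(·,p) → {S2,S4} and {S1}.
On input q, block {S2,S4} splits into {S2} and {S4}.
Refine {S3,S5,S6,S7,S8,S9} on symbol p: members go to different blocks, giving {S3,S5,S8} and {S6,S9} and {S7}.
Split {S3,S5,S8} by δ(·,q) → {S5,S8} and {S3}.
On input q, block {S6,S9} splits into {S6} and {S9}.
No further refinement is possible. Final partition (8 blocks): {S2} | {S5,S8} | {S1} | {S4} | {S6} | {S7} | {S3} | {S9}.
The equivalence class containing S4 is {S4}, of size 1.

1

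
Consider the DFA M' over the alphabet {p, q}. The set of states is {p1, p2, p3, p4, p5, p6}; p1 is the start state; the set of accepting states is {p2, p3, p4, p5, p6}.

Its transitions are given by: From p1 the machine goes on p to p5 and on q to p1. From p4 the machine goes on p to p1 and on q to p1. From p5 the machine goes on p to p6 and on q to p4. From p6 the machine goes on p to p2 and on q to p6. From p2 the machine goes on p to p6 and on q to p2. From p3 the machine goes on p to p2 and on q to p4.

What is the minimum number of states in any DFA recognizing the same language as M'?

4

States {p3} cannot be reached from the start state, so discard them.
Initial partition by acceptance: {p2,p4,p5,p6} | {p1}.
Split {p2,p4,p5,p6} by δ(·,p) → {p2,p5,p6} and {p4}.
Refine {p2,p5,p6} on symbol q: members go to different blocks, giving {p2,p6} and {p5}.
No further refinement is possible. Final partition (4 blocks): {p2,p6} | {p1} | {p4} | {p5}.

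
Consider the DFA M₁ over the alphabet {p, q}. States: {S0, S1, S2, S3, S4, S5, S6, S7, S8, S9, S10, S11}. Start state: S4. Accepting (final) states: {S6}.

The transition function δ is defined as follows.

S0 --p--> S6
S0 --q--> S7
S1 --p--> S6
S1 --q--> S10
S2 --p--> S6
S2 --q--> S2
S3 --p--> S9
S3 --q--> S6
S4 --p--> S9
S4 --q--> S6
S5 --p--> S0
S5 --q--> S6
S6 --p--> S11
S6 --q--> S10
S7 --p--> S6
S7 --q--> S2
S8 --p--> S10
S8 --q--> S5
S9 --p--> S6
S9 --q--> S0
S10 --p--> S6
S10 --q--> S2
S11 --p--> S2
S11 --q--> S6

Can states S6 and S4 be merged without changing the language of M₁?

No

First remove the unreachable states {S1,S3,S5,S8}; 8 states remain.
P0 = {S6} | {S0,S2,S4,S7,S9,S10,S11}.
Refine {S0,S2,S4,S7,S9,S10,S11} on symbol p: members go to different blocks, giving {S0,S2,S7,S9,S10} and {S4,S11}.
The partition is now stable with 3 blocks: {S6} | {S0,S2,S7,S9,S10} | {S4,S11}.
S6 and S4 end up in different blocks, so they are distinguishable. For instance, the string 'ε' is accepted from only S6.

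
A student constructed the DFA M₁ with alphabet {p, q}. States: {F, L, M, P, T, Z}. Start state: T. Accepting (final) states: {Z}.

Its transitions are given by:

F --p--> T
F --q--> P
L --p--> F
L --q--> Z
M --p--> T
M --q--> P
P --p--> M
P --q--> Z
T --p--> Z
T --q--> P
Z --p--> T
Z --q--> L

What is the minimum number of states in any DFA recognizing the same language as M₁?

4

Initial partition by acceptance: {Z} | {F,L,M,P,T}.
On input p, block {F,L,M,P,T} splits into {F,L,M,P} and {T}.
On input p, block {F,L,M,P} splits into {F,M} and {L,P}.
The partition is now stable with 4 blocks: {Z} | {F,M} | {T} | {L,P}.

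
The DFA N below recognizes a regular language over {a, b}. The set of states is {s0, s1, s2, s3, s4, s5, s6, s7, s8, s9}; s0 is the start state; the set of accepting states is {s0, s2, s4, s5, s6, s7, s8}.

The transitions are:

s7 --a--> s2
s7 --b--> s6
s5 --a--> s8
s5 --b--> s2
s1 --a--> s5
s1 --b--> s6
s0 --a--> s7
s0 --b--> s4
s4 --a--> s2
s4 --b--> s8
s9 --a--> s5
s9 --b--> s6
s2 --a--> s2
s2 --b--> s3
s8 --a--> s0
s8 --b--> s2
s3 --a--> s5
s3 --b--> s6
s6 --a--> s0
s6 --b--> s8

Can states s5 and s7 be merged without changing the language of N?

States {s1,s9} cannot be reached from the start state, so discard them.
Start with accepting vs non-accepting: {s0,s2,s4,s5,s6,s7,s8} | {s3}.
Split {s0,s2,s4,s5,s6,s7,s8} by δ(·,b) → {s0,s4,s5,s6,s7,s8} and {s2}.
On input a, block {s0,s4,s5,s6,s7,s8} splits into {s0,s5,s6,s8} and {s4,s7}.
Refine {s0,s5,s6,s8} on symbol a: members go to different blocks, giving {s5,s6,s8} and {s0}.
Split {s5,s6,s8} by δ(·,a) → {s6,s8} and {s5}.
Split {s6,s8} by δ(·,b) → {s6} and {s8}.
On input b, block {s4,s7} splits into {s4} and {s7}.
Stable partition: {s6} | {s3} | {s2} | {s4} | {s0} | {s5} | {s8} | {s7} — 8 equivalence classes.
s5 and s7 end up in different blocks, so they are distinguishable. For instance, the string 'ab' is accepted from only s5.

No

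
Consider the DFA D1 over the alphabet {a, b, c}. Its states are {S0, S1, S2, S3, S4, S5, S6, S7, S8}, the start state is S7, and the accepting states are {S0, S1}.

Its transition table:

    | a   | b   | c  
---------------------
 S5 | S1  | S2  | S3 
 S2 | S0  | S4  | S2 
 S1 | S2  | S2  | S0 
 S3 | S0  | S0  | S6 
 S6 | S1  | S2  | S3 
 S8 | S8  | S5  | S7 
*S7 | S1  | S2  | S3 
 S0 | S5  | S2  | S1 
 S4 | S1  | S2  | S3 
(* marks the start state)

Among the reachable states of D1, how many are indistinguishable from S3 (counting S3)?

States {S8} cannot be reached from the start state, so discard them.
Initial partition by acceptance: {S0,S1} | {S2,S3,S4,S5,S6,S7}.
Split {S2,S3,S4,S5,S6,S7} by δ(·,b) → {S2,S4,S5,S6,S7} and {S3}.
On input c, block {S2,S4,S5,S6,S7} splits into {S4,S5,S6,S7} and {S2}.
On input a, block {S0,S1} splits into {S0} and {S1}.
The partition is now stable with 5 blocks: {S0} | {S4,S5,S6,S7} | {S3} | {S2} | {S1}.
State S3 belongs to the block {S3}, which has 1 states.

1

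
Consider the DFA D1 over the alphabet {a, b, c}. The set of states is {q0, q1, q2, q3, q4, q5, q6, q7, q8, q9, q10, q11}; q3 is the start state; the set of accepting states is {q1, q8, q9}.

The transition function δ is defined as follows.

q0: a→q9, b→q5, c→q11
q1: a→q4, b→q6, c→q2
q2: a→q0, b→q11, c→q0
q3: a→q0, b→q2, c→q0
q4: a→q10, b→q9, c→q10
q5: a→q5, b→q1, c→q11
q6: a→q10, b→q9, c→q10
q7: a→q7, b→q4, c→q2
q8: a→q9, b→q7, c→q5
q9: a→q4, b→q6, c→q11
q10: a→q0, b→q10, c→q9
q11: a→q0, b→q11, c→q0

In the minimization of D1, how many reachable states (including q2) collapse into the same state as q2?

3

First remove the unreachable states {q7,q8}; 10 states remain.
P0 = {q1,q9} | {q0,q2,q3,q4,q5,q6,q10,q11}.
On input a, block {q0,q2,q3,q4,q5,q6,q10,q11} splits into {q2,q3,q4,q5,q6,q10,q11} and {q0}.
Refine {q2,q3,q4,q5,q6,q10,q11} on symbol a: members go to different blocks, giving {q2,q3,q10,q11} and {q4,q5,q6}.
Refine {q2,q3,q10,q11} on symbol c: members go to different blocks, giving {q2,q3,q11} and {q10}.
Refine {q4,q5,q6} on symbol a: members go to different blocks, giving {q4,q6} and {q5}.
Stable partition: {q1,q9} | {q2,q3,q11} | {q0} | {q4,q6} | {q10} | {q5} — 6 equivalence classes.
The equivalence class containing q2 is {q2,q3,q11}, of size 3.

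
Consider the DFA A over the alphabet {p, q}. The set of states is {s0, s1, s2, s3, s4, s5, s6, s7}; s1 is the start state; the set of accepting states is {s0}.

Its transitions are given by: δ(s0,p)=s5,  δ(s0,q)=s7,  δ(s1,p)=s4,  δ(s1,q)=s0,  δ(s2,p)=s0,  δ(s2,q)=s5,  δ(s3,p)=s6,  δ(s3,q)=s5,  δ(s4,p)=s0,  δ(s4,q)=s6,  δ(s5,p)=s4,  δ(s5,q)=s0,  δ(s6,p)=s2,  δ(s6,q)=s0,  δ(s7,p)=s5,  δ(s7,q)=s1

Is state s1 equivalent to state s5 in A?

Reachable states from the start: {s0,s1,s2,s4,s5,s6,s7}. Unreachable: {s3} — drop them.
P0 = {s0} | {s1,s2,s4,s5,s6,s7}.
On input p, block {s1,s2,s4,s5,s6,s7} splits into {s1,s5,s6,s7} and {s2,s4}.
On input p, block {s1,s5,s6,s7} splits into {s1,s5,s6} and {s7}.
The partition is now stable with 4 blocks: {s0} | {s1,s5,s6} | {s2,s4} | {s7}.
s1 and s5 lie in the same block of the stable partition, so they are equivalent — no string distinguishes them.

Yes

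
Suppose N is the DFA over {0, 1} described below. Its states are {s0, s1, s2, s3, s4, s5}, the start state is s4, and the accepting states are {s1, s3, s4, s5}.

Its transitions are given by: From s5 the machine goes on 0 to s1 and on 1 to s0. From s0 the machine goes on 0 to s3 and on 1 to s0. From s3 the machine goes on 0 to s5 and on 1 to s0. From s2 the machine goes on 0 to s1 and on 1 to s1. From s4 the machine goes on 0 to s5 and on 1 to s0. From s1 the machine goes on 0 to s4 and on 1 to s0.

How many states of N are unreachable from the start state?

BFS from s4 reaches {s0, s1, s3, s4, s5}; the 1 state(s) s2 are never visited.

1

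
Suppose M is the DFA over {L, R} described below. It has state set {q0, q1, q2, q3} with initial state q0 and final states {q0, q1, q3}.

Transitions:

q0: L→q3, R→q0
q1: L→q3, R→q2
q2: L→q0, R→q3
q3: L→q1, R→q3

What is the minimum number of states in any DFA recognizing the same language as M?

4

Every state is reachable, so we keep all 4.
P0 = {q0,q1,q3} | {q2}.
On input R, block {q0,q1,q3} splits into {q0,q3} and {q1}.
Split {q0,q3} by δ(·,L) → {q0} and {q3}.
The partition is now stable with 4 blocks: {q0} | {q2} | {q1} | {q3}.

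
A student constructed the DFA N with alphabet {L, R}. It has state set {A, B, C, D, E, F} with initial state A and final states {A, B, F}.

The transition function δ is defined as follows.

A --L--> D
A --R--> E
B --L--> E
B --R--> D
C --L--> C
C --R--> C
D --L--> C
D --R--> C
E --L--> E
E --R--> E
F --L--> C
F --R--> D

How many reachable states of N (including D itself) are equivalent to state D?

3

States {B,F} cannot be reached from the start state, so discard them.
Start with accepting vs non-accepting: {A} | {C,D,E}.
The partition is now stable with 2 blocks: {A} | {C,D,E}.
State D belongs to the block {C,D,E}, which has 3 states.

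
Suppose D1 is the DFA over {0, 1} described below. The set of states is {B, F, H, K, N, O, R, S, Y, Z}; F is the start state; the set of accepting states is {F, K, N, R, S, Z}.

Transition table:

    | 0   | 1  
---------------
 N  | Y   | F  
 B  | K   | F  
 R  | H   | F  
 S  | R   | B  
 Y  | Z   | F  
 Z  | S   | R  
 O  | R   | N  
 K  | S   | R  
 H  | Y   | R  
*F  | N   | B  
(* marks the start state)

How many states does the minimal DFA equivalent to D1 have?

Reachable states from the start: {B,F,H,K,N,R,S,Y,Z}. Unreachable: {O} — drop them.
Initial partition by acceptance: {F,K,N,R,S,Z} | {B,H,Y}.
Refine {F,K,N,R,S,Z} on symbol 0: members go to different blocks, giving {F,K,S,Z} and {N,R}.
Refine {F,K,S,Z} on symbol 0: members go to different blocks, giving {F,S} and {K,Z}.
Split {B,H,Y} by δ(·,0) → {B,Y} and {H}.
Split {N,R} by δ(·,0) → {N} and {R}.
On input 0, block {F,S} splits into {F} and {S}.
The partition is now stable with 7 blocks: {F} | {B,Y} | {N} | {K,Z} | {H} | {R} | {S}.

7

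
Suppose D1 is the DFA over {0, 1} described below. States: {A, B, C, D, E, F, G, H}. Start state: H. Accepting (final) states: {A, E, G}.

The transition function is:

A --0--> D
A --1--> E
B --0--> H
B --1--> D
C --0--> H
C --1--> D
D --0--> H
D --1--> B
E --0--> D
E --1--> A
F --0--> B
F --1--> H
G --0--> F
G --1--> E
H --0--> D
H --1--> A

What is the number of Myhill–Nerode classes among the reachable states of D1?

3

First remove the unreachable states {C,F,G}; 5 states remain.
Initial partition by acceptance: {A,E} | {B,D,H}.
Split {B,D,H} by δ(·,1) → {B,D} and {H}.
Stable partition: {A,E} | {B,D} | {H} — 3 equivalence classes.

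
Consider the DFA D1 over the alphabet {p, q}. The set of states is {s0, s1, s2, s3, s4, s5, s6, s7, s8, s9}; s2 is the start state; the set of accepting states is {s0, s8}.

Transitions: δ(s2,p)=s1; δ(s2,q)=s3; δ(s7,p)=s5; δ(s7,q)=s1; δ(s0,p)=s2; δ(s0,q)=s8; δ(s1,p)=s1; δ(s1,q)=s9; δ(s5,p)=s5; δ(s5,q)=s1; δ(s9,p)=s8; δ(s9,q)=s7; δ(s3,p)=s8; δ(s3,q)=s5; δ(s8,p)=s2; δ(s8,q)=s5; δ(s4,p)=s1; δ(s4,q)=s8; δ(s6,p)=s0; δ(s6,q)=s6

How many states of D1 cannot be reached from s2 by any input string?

3

Starting at s2 and following transitions, the reachable set is {s1, s2, s3, s5, s7, s8, s9}. That leaves s0, s4, s6 unreachable — 3 in total.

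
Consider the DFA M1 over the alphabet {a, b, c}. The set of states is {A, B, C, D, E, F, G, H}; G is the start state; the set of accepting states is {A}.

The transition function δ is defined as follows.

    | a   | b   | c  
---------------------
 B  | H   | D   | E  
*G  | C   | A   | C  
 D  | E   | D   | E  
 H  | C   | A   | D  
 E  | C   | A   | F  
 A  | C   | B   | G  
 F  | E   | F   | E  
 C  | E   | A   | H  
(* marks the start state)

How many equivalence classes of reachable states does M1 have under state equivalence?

5

P0 = {A} | {B,C,D,E,F,G,H}.
Split {B,C,D,E,F,G,H} by δ(·,b) → {C,E,G,H} and {B,D,F}.
On input c, block {C,E,G,H} splits into {C,G} and {E,H}.
Refine {C,G} on symbol a: members go to different blocks, giving {C} and {G}.
Stable partition: {A} | {C} | {B,D,F} | {E,H} | {G} — 5 equivalence classes.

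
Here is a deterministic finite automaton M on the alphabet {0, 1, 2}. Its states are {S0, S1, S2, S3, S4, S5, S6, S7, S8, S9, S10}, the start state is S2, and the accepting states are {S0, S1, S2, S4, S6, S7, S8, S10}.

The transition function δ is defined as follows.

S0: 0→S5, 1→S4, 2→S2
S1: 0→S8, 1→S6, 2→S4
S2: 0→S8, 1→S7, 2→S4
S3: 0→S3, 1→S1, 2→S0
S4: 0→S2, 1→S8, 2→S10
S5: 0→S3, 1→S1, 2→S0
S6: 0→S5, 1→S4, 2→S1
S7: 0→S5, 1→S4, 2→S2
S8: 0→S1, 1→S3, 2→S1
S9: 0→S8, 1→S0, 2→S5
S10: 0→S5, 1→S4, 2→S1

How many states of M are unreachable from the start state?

Starting at S2 and following transitions, the reachable set is {S0, S1, S2, S3, S4, S5, S6, S7, S8, S10}. That leaves S9 unreachable — 1 in total.

1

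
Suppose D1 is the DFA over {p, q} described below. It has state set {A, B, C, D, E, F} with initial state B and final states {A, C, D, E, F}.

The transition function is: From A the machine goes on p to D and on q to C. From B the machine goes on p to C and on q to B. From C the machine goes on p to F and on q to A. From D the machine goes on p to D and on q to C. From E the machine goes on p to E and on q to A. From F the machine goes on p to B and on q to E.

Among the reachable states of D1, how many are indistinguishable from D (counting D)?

Every state is reachable, so we keep all 6.
P0 = {A,C,D,E,F} | {B}.
On input p, block {A,C,D,E,F} splits into {A,C,D,E} and {F}.
Split {A,C,D,E} by δ(·,p) → {A,D,E} and {C}.
Refine {A,D,E} on symbol q: members go to different blocks, giving {A,D} and {E}.
The partition is now stable with 5 blocks: {A,D} | {B} | {F} | {C} | {E}.
State D belongs to the block {A,D}, which has 2 states.

2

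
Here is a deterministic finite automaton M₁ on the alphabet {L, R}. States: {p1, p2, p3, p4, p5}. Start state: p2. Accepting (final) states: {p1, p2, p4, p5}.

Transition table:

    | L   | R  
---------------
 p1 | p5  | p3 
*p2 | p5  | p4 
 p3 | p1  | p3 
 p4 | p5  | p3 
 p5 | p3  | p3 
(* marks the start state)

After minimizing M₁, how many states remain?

P0 = {p1,p2,p4,p5} | {p3}.
Refine {p1,p2,p4,p5} on symbol L: members go to different blocks, giving {p1,p2,p4} and {p5}.
Split {p1,p2,p4} by δ(·,R) → {p1,p4} and {p2}.
Stable partition: {p1,p4} | {p3} | {p5} | {p2} — 4 equivalence classes.

4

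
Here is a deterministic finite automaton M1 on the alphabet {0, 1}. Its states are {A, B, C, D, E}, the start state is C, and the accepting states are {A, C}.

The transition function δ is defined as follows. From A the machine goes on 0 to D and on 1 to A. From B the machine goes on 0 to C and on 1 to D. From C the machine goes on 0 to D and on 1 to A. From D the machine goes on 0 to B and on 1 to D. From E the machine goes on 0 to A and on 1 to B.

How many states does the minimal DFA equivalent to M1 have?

Reachable states from the start: {A,B,C,D}. Unreachable: {E} — drop them.
P0 = {A,C} | {B,D}.
On input 0, block {B,D} splits into {B} and {D}.
Stable partition: {A,C} | {B} | {D} — 3 equivalence classes.

3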